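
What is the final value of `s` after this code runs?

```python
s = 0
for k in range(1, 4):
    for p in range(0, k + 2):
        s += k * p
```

45

k=1,p=0: s = 0+0 = 0
k=1,p=1: s = 0+1 = 1
k=1,p=2: s = 1+2 = 3
k=2,p=0: s = 3+0 = 3
k=2,p=1: s = 3+2 = 5
k=2,p=2: s = 5+4 = 9
k=2,p=3: s = 9+6 = 15
k=3,p=0: s = 15+0 = 15
k=3,p=1: s = 15+3 = 18
k=3,p=2: s = 18+6 = 24
k=3,p=3: s = 24+9 = 33
k=3,p=4: s = 33+12 = 45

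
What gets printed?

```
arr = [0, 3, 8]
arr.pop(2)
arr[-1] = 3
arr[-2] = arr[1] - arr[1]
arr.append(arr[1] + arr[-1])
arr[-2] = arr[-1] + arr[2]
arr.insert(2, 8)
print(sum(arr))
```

26

pop(2) removes 8 → [0, 3]
arr[-1] = 3 → [0, 3]
arr[-2] = arr[1]-arr[1] = 3-3 = 0 → [0, 3]
append arr[1]+arr[-1] = 3+3 = 6 → [0, 3, 6]
arr[-2] = arr[-1]+arr[2] = 6+6 = 12 → [0, 12, 6]
insert 8 at 2 → [0, 12, 8, 6]
sum = 26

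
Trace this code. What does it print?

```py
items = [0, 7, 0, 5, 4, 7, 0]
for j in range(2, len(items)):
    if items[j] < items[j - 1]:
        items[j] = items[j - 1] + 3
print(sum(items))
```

87

j=2: 0<7, items[2] = 7+3 = 10 → [0, 7, 10, 5, 4, 7, 0]
j=3: 5<10, items[3] = 10+3 = 13 → [0, 7, 10, 13, 4, 7, 0]
j=4: 4<13, items[4] = 13+3 = 16 → [0, 7, 10, 13, 16, 7, 0]
j=5: 7<16, items[5] = 16+3 = 19 → [0, 7, 10, 13, 16, 19, 0]
j=6: 0<19, items[6] = 19+3 = 22 → [0, 7, 10, 13, 16, 19, 22]
sum = 87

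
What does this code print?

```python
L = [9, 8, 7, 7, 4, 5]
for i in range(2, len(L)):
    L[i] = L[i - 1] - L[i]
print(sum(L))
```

i=2: L[2] = 8-7 = 1 → [9, 8, 1, 7, 4, 5]
i=3: L[3] = 1-7 = -6 → [9, 8, 1, -6, 4, 5]
i=4: L[4] = (-6)-4 = -10 → [9, 8, 1, -6, -10, 5]
i=5: L[5] = (-10)-5 = -15 → [9, 8, 1, -6, -10, -15]
sum = -13

-13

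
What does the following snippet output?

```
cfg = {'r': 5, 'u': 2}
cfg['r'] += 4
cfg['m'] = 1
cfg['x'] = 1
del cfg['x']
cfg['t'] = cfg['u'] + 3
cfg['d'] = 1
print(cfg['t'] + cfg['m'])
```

6

cfg['r'] = 5+4 = 9 → {'r': 9, 'u': 2}
cfg['m'] = 1 → {'r': 9, 'u': 2, 'm': 1}
cfg['x'] = 1 → {'r': 9, 'u': 2, 'm': 1, 'x': 1}
del 'x' → {'r': 9, 'u': 2, 'm': 1}
cfg['t'] = cfg['u']+3 = 5 → {'r': 9, 'u': 2, 'm': 1, 't': 5}
cfg['d'] = 1 → {'r': 9, 'u': 2, 'm': 1, 't': 5, 'd': 1}
cfg['t']+cfg['m'] = 5+1 = 6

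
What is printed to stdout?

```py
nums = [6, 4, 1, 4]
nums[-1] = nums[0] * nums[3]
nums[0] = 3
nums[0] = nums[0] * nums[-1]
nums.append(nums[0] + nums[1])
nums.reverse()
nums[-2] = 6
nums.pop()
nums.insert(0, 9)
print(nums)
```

[9, 76, 24, 1, 6]

nums[-1] = nums[0]*nums[3] = 6*4 = 24 → [6, 4, 1, 24]
nums[0] = 3 → [3, 4, 1, 24]
nums[0] = nums[0]*nums[-1] = 3*24 = 72 → [72, 4, 1, 24]
append nums[0]+nums[1] = 72+4 = 76 → [72, 4, 1, 24, 76]
reverse → [76, 24, 1, 4, 72]
nums[-2] = 6 → [76, 24, 1, 6, 72]
pop() removes 72 → [76, 24, 1, 6]
insert 9 at 0 → [9, 76, 24, 1, 6]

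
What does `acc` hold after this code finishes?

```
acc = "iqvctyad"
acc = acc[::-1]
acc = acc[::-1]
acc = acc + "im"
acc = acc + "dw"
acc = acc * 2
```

'iqvctyadimdwiqvctyadimdw'

reverse → 'daytcvqi'
reverse → 'iqvctyad'
+ 'im' → 'iqvctyadim'
+ 'dw' → 'iqvctyadimdw'
repeat ×2 → 'iqvctyadimdwiqvctyadimdw'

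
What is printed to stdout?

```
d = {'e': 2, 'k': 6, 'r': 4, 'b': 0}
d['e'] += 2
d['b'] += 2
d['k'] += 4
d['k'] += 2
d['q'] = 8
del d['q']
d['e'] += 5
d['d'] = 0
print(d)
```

{'e': 9, 'k': 12, 'r': 4, 'b': 2, 'd': 0}

d['e'] = 2+2 = 4 → {'e': 4, 'k': 6, 'r': 4, 'b': 0}
d['b'] = 0+2 = 2 → {'e': 4, 'k': 6, 'r': 4, 'b': 2}
d['k'] = 6+4 = 10 → {'e': 4, 'k': 10, 'r': 4, 'b': 2}
d['k'] = 10+2 = 12 → {'e': 4, 'k': 12, 'r': 4, 'b': 2}
d['q'] = 8 → {'e': 4, 'k': 12, 'r': 4, 'b': 2, 'q': 8}
del 'q' → {'e': 4, 'k': 12, 'r': 4, 'b': 2}
d['e'] = 4+5 = 9 → {'e': 9, 'k': 12, 'r': 4, 'b': 2}
d['d'] = 0 → {'e': 9, 'k': 12, 'r': 4, 'b': 2, 'd': 0}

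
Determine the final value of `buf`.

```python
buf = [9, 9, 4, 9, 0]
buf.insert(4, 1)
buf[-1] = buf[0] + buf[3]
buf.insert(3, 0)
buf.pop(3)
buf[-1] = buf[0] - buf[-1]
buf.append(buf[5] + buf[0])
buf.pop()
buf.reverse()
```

insert 1 at 4 → [9, 9, 4, 9, 1, 0]
buf[-1] = buf[0]+buf[3] = 9+9 = 18 → [9, 9, 4, 9, 1, 18]
insert 0 at 3 → [9, 9, 4, 0, 9, 1, 18]
pop(3) removes 0 → [9, 9, 4, 9, 1, 18]
buf[-1] = buf[0]-buf[-1] = 9-18 = -9 → [9, 9, 4, 9, 1, -9]
append buf[5]+buf[0] = (-9)+9 = 0 → [9, 9, 4, 9, 1, -9, 0]
pop() removes 0 → [9, 9, 4, 9, 1, -9]
reverse → [-9, 1, 9, 4, 9, 9]

[-9, 1, 9, 4, 9, 9]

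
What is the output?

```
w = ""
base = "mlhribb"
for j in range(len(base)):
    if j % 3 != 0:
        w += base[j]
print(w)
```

j=0: skip
j=1: add 'l' → 'l'
j=2: add 'h' → 'lh'
j=3: skip
j=4: add 'i' → 'lhi'
j=5: add 'b' → 'lhib'
j=6: skip

lhib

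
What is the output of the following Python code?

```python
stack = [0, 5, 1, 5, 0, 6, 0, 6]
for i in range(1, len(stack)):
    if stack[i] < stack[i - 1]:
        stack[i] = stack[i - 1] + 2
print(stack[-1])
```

17

i=1: 5>=0, unchanged → [0, 5, 1, 5, 0, 6, 0, 6]
i=2: 1<5, stack[2] = 5+2 = 7 → [0, 5, 7, 5, 0, 6, 0, 6]
i=3: 5<7, stack[3] = 7+2 = 9 → [0, 5, 7, 9, 0, 6, 0, 6]
i=4: 0<9, stack[4] = 9+2 = 11 → [0, 5, 7, 9, 11, 6, 0, 6]
i=5: 6<11, stack[5] = 11+2 = 13 → [0, 5, 7, 9, 11, 13, 0, 6]
i=6: 0<13, stack[6] = 13+2 = 15 → [0, 5, 7, 9, 11, 13, 15, 6]
i=7: 6<15, stack[7] = 15+2 = 17 → [0, 5, 7, 9, 11, 13, 15, 17]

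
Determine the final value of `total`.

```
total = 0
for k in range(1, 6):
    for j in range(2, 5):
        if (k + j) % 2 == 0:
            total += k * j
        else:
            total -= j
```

k=1,j=2: odd sum, total = 0-2 = -2
k=1,j=3: even sum, total = (-2)+3 = 1
k=1,j=4: odd sum, total = 1-4 = -3
k=2,j=2: even sum, total = (-3)+4 = 1
k=2,j=3: odd sum, total = 1-3 = -2
k=2,j=4: even sum, total = (-2)+8 = 6
k=3,j=2: odd sum, total = 6-2 = 4
k=3,j=3: even sum, total = 4+9 = 13
k=3,j=4: odd sum, total = 13-4 = 9
k=4,j=2: even sum, total = 9+8 = 17
k=4,j=3: odd sum, total = 17-3 = 14
k=4,j=4: even sum, total = 14+16 = 30
k=5,j=2: odd sum, total = 30-2 = 28
k=5,j=3: even sum, total = 28+15 = 43
k=5,j=4: odd sum, total = 43-4 = 39

39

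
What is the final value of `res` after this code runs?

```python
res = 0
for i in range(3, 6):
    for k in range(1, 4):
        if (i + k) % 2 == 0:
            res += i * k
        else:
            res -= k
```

i=3,k=1: even sum, res = 0+3 = 3
i=3,k=2: odd sum, res = 3-2 = 1
i=3,k=3: even sum, res = 1+9 = 10
i=4,k=1: odd sum, res = 10-1 = 9
i=4,k=2: even sum, res = 9+8 = 17
i=4,k=3: odd sum, res = 17-3 = 14
i=5,k=1: even sum, res = 14+5 = 19
i=5,k=2: odd sum, res = 19-2 = 17
i=5,k=3: even sum, res = 17+15 = 32

32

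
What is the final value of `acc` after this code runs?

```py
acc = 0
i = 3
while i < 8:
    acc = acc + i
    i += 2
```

15

i=3: acc = 0+3 = 3
i=5: acc = 3+5 = 8
i=7: acc = 8+7 = 15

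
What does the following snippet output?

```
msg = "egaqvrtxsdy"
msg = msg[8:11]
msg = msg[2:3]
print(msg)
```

slice [8:11] → 'sdy'
slice [2:3] → 'y'

y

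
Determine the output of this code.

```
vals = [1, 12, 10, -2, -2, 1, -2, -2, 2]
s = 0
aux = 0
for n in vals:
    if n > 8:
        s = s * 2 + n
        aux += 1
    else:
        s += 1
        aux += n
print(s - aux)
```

46

n=1: not >8, s = 0+1 = 1; aux=1
n=12: >8, s = 1*2+12 = 14; aux=2
n=10: >8, s = 14*2+10 = 38; aux=3
n=-2: not >8, s = 38+1 = 39; aux=1
n=-2: not >8, s = 39+1 = 40; aux=-1
n=1: not >8, s = 40+1 = 41; aux=0
n=-2: not >8, s = 41+1 = 42; aux=-2
n=-2: not >8, s = 42+1 = 43; aux=-4
n=2: not >8, s = 43+1 = 44; aux=-2
s-aux = 44-(-2) = 46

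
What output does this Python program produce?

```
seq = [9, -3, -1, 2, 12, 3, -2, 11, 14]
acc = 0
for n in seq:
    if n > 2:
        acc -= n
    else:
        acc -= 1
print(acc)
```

n=9: >2, acc = 0-9 = -9
n=-3: not >2, acc = (-9)-1 = -10
n=-1: not >2, acc = (-10)-1 = -11
n=2: not >2, acc = (-11)-1 = -12
n=12: >2, acc = (-12)-12 = -24
n=3: >2, acc = (-24)-3 = -27
n=-2: not >2, acc = (-27)-1 = -28
n=11: >2, acc = (-28)-11 = -39
n=14: >2, acc = (-39)-14 = -53

-53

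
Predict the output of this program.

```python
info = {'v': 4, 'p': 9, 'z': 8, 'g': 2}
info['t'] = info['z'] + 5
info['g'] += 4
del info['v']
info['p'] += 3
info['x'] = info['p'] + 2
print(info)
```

info['t'] = info['z']+5 = 13 → {'v': 4, 'p': 9, 'z': 8, 'g': 2, 't': 13}
info['g'] = 2+4 = 6 → {'v': 4, 'p': 9, 'z': 8, 'g': 6, 't': 13}
del 'v' → {'p': 9, 'z': 8, 'g': 6, 't': 13}
info['p'] = 9+3 = 12 → {'p': 12, 'z': 8, 'g': 6, 't': 13}
info['x'] = info['p']+2 = 14 → {'p': 12, 'z': 8, 'g': 6, 't': 13, 'x': 14}

{'p': 12, 'z': 8, 'g': 6, 't': 13, 'x': 14}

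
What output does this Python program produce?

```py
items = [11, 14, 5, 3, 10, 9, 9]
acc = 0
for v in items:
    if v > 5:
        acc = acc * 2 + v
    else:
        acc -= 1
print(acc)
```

v=11: >5, acc = 0*2+11 = 11
v=14: >5, acc = 11*2+14 = 36
v=5: not >5, acc = 36-1 = 35
v=3: not >5, acc = 35-1 = 34
v=10: >5, acc = 34*2+10 = 78
v=9: >5, acc = 78*2+9 = 165
v=9: >5, acc = 165*2+9 = 339

339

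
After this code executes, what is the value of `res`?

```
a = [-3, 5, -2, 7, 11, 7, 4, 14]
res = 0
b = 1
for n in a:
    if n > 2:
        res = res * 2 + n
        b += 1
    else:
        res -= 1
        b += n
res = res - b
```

312

n=-3: not >2, res = 0-1 = -1; b=-2
n=5: >2, res = (-1)*2+5 = 3; b=-1
n=-2: not >2, res = 3-1 = 2; b=-3
n=7: >2, res = 2*2+7 = 11; b=-2
n=11: >2, res = 11*2+11 = 33; b=-1
n=7: >2, res = 33*2+7 = 73; b=0
n=4: >2, res = 73*2+4 = 150; b=1
n=14: >2, res = 150*2+14 = 314; b=2
res-b = 314-2 = 312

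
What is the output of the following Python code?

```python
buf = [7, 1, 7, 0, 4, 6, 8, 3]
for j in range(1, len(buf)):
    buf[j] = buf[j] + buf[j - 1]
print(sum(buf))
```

j=1: buf[1] = 1+7 = 8 → [7, 8, 7, 0, 4, 6, 8, 3]
j=2: buf[2] = 7+8 = 15 → [7, 8, 15, 0, 4, 6, 8, 3]
j=3: buf[3] = 0+15 = 15 → [7, 8, 15, 15, 4, 6, 8, 3]
j=4: buf[4] = 4+15 = 19 → [7, 8, 15, 15, 19, 6, 8, 3]
j=5: buf[5] = 6+19 = 25 → [7, 8, 15, 15, 19, 25, 8, 3]
j=6: buf[6] = 8+25 = 33 → [7, 8, 15, 15, 19, 25, 33, 3]
j=7: buf[7] = 3+33 = 36 → [7, 8, 15, 15, 19, 25, 33, 36]
sum = 158

158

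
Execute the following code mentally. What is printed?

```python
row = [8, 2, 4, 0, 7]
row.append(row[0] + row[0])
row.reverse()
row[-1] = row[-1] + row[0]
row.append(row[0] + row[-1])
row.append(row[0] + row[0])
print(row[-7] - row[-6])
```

append row[0]+row[0] = 8+8 = 16 → [8, 2, 4, 0, 7, 16]
reverse → [16, 7, 0, 4, 2, 8]
row[-1] = row[-1]+row[0] = 8+16 = 24 → [16, 7, 0, 4, 2, 24]
append row[0]+row[-1] = 16+24 = 40 → [16, 7, 0, 4, 2, 24, 40]
append row[0]+row[0] = 16+16 = 32 → [16, 7, 0, 4, 2, 24, 40, 32]
row[-7]-row[-6] = 7-0 = 7

7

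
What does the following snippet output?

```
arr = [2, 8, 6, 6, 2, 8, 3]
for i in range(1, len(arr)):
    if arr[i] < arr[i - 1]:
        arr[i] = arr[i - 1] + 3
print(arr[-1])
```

i=1: 8>=2, unchanged → [2, 8, 6, 6, 2, 8, 3]
i=2: 6<8, arr[2] = 8+3 = 11 → [2, 8, 11, 6, 2, 8, 3]
i=3: 6<11, arr[3] = 11+3 = 14 → [2, 8, 11, 14, 2, 8, 3]
i=4: 2<14, arr[4] = 14+3 = 17 → [2, 8, 11, 14, 17, 8, 3]
i=5: 8<17, arr[5] = 17+3 = 20 → [2, 8, 11, 14, 17, 20, 3]
i=6: 3<20, arr[6] = 20+3 = 23 → [2, 8, 11, 14, 17, 20, 23]

23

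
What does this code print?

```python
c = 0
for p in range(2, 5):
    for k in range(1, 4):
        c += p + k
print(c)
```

45

p=2,k=1: c = 0+3 = 3
p=2,k=2: c = 3+4 = 7
p=2,k=3: c = 7+5 = 12
p=3,k=1: c = 12+4 = 16
p=3,k=2: c = 16+5 = 21
p=3,k=3: c = 21+6 = 27
p=4,k=1: c = 27+5 = 32
p=4,k=2: c = 32+6 = 38
p=4,k=3: c = 38+7 = 45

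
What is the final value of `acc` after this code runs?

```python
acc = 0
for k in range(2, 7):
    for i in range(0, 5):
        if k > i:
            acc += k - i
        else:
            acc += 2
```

66

k=2,i=0: 2>0, acc = 0+2 = 2
k=2,i=1: 2>1, acc = 2+1 = 3
k=2,i=2: not 2>2, acc = 3+2 = 5
k=2,i=3: not 2>3, acc = 5+2 = 7
k=2,i=4: not 2>4, acc = 7+2 = 9
k=3,i=0: 3>0, acc = 9+3 = 12
k=3,i=1: 3>1, acc = 12+2 = 14
k=3,i=2: 3>2, acc = 14+1 = 15
k=3,i=3: not 3>3, acc = 15+2 = 17
k=3,i=4: not 3>4, acc = 17+2 = 19
k=4,i=0: 4>0, acc = 19+4 = 23
k=4,i=1: 4>1, acc = 23+3 = 26
k=4,i=2: 4>2, acc = 26+2 = 28
k=4,i=3: 4>3, acc = 28+1 = 29
k=4,i=4: not 4>4, acc = 29+2 = 31
k=5,i=0: 5>0, acc = 31+5 = 36
k=5,i=1: 5>1, acc = 36+4 = 40
k=5,i=2: 5>2, acc = 40+3 = 43
k=5,i=3: 5>3, acc = 43+2 = 45
k=5,i=4: 5>4, acc = 45+1 = 46
k=6,i=0: 6>0, acc = 46+6 = 52
k=6,i=1: 6>1, acc = 52+5 = 57
k=6,i=2: 6>2, acc = 57+4 = 61
k=6,i=3: 6>3, acc = 61+3 = 64
k=6,i=4: 6>4, acc = 64+2 = 66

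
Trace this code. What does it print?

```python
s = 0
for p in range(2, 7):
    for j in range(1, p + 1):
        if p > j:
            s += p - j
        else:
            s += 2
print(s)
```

p=2,j=1: 2>1, s = 0+1 = 1
p=2,j=2: not 2>2, s = 1+2 = 3
p=3,j=1: 3>1, s = 3+2 = 5
p=3,j=2: 3>2, s = 5+1 = 6
p=3,j=3: not 3>3, s = 6+2 = 8
p=4,j=1: 4>1, s = 8+3 = 11
p=4,j=2: 4>2, s = 11+2 = 13
p=4,j=3: 4>3, s = 13+1 = 14
p=4,j=4: not 4>4, s = 14+2 = 16
p=5,j=1: 5>1, s = 16+4 = 20
p=5,j=2: 5>2, s = 20+3 = 23
p=5,j=3: 5>3, s = 23+2 = 25
p=5,j=4: 5>4, s = 25+1 = 26
p=5,j=5: not 5>5, s = 26+2 = 28
p=6,j=1: 6>1, s = 28+5 = 33
p=6,j=2: 6>2, s = 33+4 = 37
p=6,j=3: 6>3, s = 37+3 = 40
p=6,j=4: 6>4, s = 40+2 = 42
p=6,j=5: 6>5, s = 42+1 = 43
p=6,j=6: not 6>6, s = 43+2 = 45

45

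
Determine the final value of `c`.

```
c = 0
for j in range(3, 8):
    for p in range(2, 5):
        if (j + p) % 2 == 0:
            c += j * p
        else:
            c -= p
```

81

j=3,p=2: odd sum, c = 0-2 = -2
j=3,p=3: even sum, c = (-2)+9 = 7
j=3,p=4: odd sum, c = 7-4 = 3
j=4,p=2: even sum, c = 3+8 = 11
j=4,p=3: odd sum, c = 11-3 = 8
j=4,p=4: even sum, c = 8+16 = 24
j=5,p=2: odd sum, c = 24-2 = 22
j=5,p=3: even sum, c = 22+15 = 37
j=5,p=4: odd sum, c = 37-4 = 33
j=6,p=2: even sum, c = 33+12 = 45
j=6,p=3: odd sum, c = 45-3 = 42
j=6,p=4: even sum, c = 42+24 = 66
j=7,p=2: odd sum, c = 66-2 = 64
j=7,p=3: even sum, c = 64+21 = 85
j=7,p=4: odd sum, c = 85-4 = 81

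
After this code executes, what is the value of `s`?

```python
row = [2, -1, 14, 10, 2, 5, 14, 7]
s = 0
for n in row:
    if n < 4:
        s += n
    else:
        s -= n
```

n=2: <4, s = 0+2 = 2
n=-1: <4, s = 2+(-1) = 1
n=14: not <4, s = 1-14 = -13
n=10: not <4, s = (-13)-10 = -23
n=2: <4, s = (-23)+2 = -21
n=5: not <4, s = (-21)-5 = -26
n=14: not <4, s = (-26)-14 = -40
n=7: not <4, s = (-40)-7 = -47

-47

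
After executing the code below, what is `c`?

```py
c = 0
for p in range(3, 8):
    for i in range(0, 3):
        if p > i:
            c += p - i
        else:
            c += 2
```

p=3,i=0: 3>0, c = 0+3 = 3
p=3,i=1: 3>1, c = 3+2 = 5
p=3,i=2: 3>2, c = 5+1 = 6
p=4,i=0: 4>0, c = 6+4 = 10
p=4,i=1: 4>1, c = 10+3 = 13
p=4,i=2: 4>2, c = 13+2 = 15
p=5,i=0: 5>0, c = 15+5 = 20
p=5,i=1: 5>1, c = 20+4 = 24
p=5,i=2: 5>2, c = 24+3 = 27
p=6,i=0: 6>0, c = 27+6 = 33
p=6,i=1: 6>1, c = 33+5 = 38
p=6,i=2: 6>2, c = 38+4 = 42
p=7,i=0: 7>0, c = 42+7 = 49
p=7,i=1: 7>1, c = 49+6 = 55
p=7,i=2: 7>2, c = 55+5 = 60

60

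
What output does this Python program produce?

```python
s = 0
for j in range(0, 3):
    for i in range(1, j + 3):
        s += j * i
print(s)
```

j=0,i=1: s = 0+0 = 0
j=0,i=2: s = 0+0 = 0
j=1,i=1: s = 0+1 = 1
j=1,i=2: s = 1+2 = 3
j=1,i=3: s = 3+3 = 6
j=2,i=1: s = 6+2 = 8
j=2,i=2: s = 8+4 = 12
j=2,i=3: s = 12+6 = 18
j=2,i=4: s = 18+8 = 26

26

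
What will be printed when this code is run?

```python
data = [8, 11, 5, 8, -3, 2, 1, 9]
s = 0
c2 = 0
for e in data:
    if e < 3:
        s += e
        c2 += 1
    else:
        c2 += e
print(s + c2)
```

e=8: not <3; c2=8
e=11: not <3; c2=19
e=5: not <3; c2=24
e=8: not <3; c2=32
e=-3: <3, s = 0+(-3) = -3; c2=33
e=2: <3, s = (-3)+2 = -1; c2=34
e=1: <3, s = (-1)+1 = 0; c2=35
e=9: not <3; c2=44
s+c2 = 0+44 = 44

44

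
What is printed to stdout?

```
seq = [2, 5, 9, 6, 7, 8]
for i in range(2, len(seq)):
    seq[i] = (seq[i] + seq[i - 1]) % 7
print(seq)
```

[2, 5, 0, 6, 6, 0]

i=2: seq[2] = (9+5)%7 = 0 → [2, 5, 0, 6, 7, 8]
i=3: seq[3] = (6+0)%7 = 6 → [2, 5, 0, 6, 7, 8]
i=4: seq[4] = (7+6)%7 = 6 → [2, 5, 0, 6, 6, 8]
i=5: seq[5] = (8+6)%7 = 0 → [2, 5, 0, 6, 6, 0]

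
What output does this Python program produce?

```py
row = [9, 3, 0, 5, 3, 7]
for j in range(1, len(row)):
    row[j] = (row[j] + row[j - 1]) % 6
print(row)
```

j=1: row[1] = (3+9)%6 = 0 → [9, 0, 0, 5, 3, 7]
j=2: row[2] = (0+0)%6 = 0 → [9, 0, 0, 5, 3, 7]
j=3: row[3] = (5+0)%6 = 5 → [9, 0, 0, 5, 3, 7]
j=4: row[4] = (3+5)%6 = 2 → [9, 0, 0, 5, 2, 7]
j=5: row[5] = (7+2)%6 = 3 → [9, 0, 0, 5, 2, 3]

[9, 0, 0, 5, 2, 3]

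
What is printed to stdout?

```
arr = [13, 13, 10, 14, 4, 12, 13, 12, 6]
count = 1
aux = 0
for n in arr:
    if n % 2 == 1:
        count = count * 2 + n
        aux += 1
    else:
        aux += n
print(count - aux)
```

n=13: odd, count = 1*2+13 = 15; aux=1
n=13: odd, count = 15*2+13 = 43; aux=2
n=10: not odd; aux=12
n=14: not odd; aux=26
n=4: not odd; aux=30
n=12: not odd; aux=42
n=13: odd, count = 43*2+13 = 99; aux=43
n=12: not odd; aux=55
n=6: not odd; aux=61
count-aux = 99-61 = 38

38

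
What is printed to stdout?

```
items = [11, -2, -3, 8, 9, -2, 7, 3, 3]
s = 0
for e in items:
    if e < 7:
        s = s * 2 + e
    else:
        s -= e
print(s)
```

e=11: not <7, s = 0-11 = -11
e=-2: <7, s = (-11)*2+(-2) = -24
e=-3: <7, s = (-24)*2+(-3) = -51
e=8: not <7, s = (-51)-8 = -59
e=9: not <7, s = (-59)-9 = -68
e=-2: <7, s = (-68)*2+(-2) = -138
e=7: not <7, s = (-138)-7 = -145
e=3: <7, s = (-145)*2+3 = -287
e=3: <7, s = (-287)*2+3 = -571

-571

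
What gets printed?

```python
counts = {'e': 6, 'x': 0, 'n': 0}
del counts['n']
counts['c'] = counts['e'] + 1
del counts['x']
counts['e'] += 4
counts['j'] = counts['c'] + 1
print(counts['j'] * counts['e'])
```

del 'n' → {'e': 6, 'x': 0}
counts['c'] = counts['e']+1 = 7 → {'e': 6, 'x': 0, 'c': 7}
del 'x' → {'e': 6, 'c': 7}
counts['e'] = 6+4 = 10 → {'e': 10, 'c': 7}
counts['j'] = counts['c']+1 = 8 → {'e': 10, 'c': 7, 'j': 8}
counts['j']*counts['e'] = 8*10 = 80

80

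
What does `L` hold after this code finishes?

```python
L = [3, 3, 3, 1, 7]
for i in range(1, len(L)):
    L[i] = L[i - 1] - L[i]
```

i=1: L[1] = 3-3 = 0 → [3, 0, 3, 1, 7]
i=2: L[2] = 0-3 = -3 → [3, 0, -3, 1, 7]
i=3: L[3] = (-3)-1 = -4 → [3, 0, -3, -4, 7]
i=4: L[4] = (-4)-7 = -11 → [3, 0, -3, -4, -11]

[3, 0, -3, -4, -11]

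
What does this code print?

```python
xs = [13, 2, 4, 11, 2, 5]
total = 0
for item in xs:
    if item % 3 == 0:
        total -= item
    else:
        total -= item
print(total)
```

-37

item=13: not %3==0, total = 0-13 = -13
item=2: not %3==0, total = (-13)-2 = -15
item=4: not %3==0, total = (-15)-4 = -19
item=11: not %3==0, total = (-19)-11 = -30
item=2: not %3==0, total = (-30)-2 = -32
item=5: not %3==0, total = (-32)-5 = -37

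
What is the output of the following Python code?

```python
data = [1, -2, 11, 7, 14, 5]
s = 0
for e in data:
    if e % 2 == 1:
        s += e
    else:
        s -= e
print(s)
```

e=1: odd, s = 0+1 = 1
e=-2: not odd, s = 1-(-2) = 3
e=11: odd, s = 3+11 = 14
e=7: odd, s = 14+7 = 21
e=14: not odd, s = 21-14 = 7
e=5: odd, s = 7+5 = 12

12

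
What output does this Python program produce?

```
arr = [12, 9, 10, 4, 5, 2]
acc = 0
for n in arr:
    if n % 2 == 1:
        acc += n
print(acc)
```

14

n=12: not odd
n=9: odd, acc = 0+9 = 9
n=10: not odd
n=4: not odd
n=5: odd, acc = 9+5 = 14
n=2: not odd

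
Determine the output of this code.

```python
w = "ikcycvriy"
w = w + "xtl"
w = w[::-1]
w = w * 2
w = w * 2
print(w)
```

+ 'xtl' → 'ikcycvriyxtl'
reverse → 'ltxyirvcycki'
repeat ×2 → 'ltxyirvcyckiltxyirvcycki'
repeat ×2 → 'ltxyirvcyckiltxyirvcyckiltxyirvcyckiltxyirvcycki'

ltxyirvcyckiltxyirvcyckiltxyirvcyckiltxyirvcycki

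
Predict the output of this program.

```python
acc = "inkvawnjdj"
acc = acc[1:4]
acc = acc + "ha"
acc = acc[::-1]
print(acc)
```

ahvkn

slice [1:4] → 'nkv'
+ 'ha' → 'nkvha'
reverse → 'ahvkn'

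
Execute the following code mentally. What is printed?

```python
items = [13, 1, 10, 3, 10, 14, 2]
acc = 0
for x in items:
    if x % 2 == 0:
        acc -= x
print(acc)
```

-36

x=13: not even
x=1: not even
x=10: even, acc = 0-10 = -10
x=3: not even
x=10: even, acc = (-10)-10 = -20
x=14: even, acc = (-20)-14 = -34
x=2: even, acc = (-34)-2 = -36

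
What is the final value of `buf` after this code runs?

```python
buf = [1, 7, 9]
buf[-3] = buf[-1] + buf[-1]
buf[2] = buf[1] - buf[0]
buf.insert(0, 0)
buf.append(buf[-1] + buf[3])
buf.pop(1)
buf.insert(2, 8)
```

buf[-3] = buf[-1]+buf[-1] = 9+9 = 18 → [18, 7, 9]
buf[2] = buf[1]-buf[0] = 7-18 = -11 → [18, 7, -11]
insert 0 at 0 → [0, 18, 7, -11]
append buf[-1]+buf[3] = (-11)+(-11) = -22 → [0, 18, 7, -11, -22]
pop(1) removes 18 → [0, 7, -11, -22]
insert 8 at 2 → [0, 7, 8, -11, -22]

[0, 7, 8, -11, -22]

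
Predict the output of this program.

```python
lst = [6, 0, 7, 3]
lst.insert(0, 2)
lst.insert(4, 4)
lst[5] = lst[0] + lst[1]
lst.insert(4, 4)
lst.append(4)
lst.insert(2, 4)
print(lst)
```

[2, 6, 4, 0, 7, 4, 4, 8, 4]

insert 2 at 0 → [2, 6, 0, 7, 3]
insert 4 at 4 → [2, 6, 0, 7, 4, 3]
lst[5] = lst[0]+lst[1] = 2+6 = 8 → [2, 6, 0, 7, 4, 8]
insert 4 at 4 → [2, 6, 0, 7, 4, 4, 8]
append 4 → [2, 6, 0, 7, 4, 4, 8, 4]
insert 4 at 2 → [2, 6, 4, 0, 7, 4, 4, 8, 4]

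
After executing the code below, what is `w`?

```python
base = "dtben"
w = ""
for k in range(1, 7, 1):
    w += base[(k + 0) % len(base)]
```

'tbendt'

k=1: add base[1]='t' → 't'
k=2: add base[2]='b' → 'tb'
k=3: add base[3]='e' → 'tbe'
k=4: add base[4]='n' → 'tben'
k=5: add base[0]='d' → 'tbend'
k=6: add base[1]='t' → 'tbendt'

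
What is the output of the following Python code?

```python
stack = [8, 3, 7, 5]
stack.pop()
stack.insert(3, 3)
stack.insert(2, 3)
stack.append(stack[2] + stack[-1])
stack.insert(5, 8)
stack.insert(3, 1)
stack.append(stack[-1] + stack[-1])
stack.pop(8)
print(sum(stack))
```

pop() removes 5 → [8, 3, 7]
insert 3 at 3 → [8, 3, 7, 3]
insert 3 at 2 → [8, 3, 3, 7, 3]
append stack[2]+stack[-1] = 3+3 = 6 → [8, 3, 3, 7, 3, 6]
insert 8 at 5 → [8, 3, 3, 7, 3, 8, 6]
insert 1 at 3 → [8, 3, 3, 1, 7, 3, 8, 6]
append stack[-1]+stack[-1] = 6+6 = 12 → [8, 3, 3, 1, 7, 3, 8, 6, 12]
pop(8) removes 12 → [8, 3, 3, 1, 7, 3, 8, 6]
sum = 39

39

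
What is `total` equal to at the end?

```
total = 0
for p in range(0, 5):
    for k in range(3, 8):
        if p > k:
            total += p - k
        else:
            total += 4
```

97

p=0,k=3: not 0>3, total = 0+4 = 4
p=0,k=4: not 0>4, total = 4+4 = 8
p=0,k=5: not 0>5, total = 8+4 = 12
p=0,k=6: not 0>6, total = 12+4 = 16
p=0,k=7: not 0>7, total = 16+4 = 20
p=1,k=3: not 1>3, total = 20+4 = 24
p=1,k=4: not 1>4, total = 24+4 = 28
p=1,k=5: not 1>5, total = 28+4 = 32
p=1,k=6: not 1>6, total = 32+4 = 36
p=1,k=7: not 1>7, total = 36+4 = 40
p=2,k=3: not 2>3, total = 40+4 = 44
p=2,k=4: not 2>4, total = 44+4 = 48
p=2,k=5: not 2>5, total = 48+4 = 52
p=2,k=6: not 2>6, total = 52+4 = 56
p=2,k=7: not 2>7, total = 56+4 = 60
p=3,k=3: not 3>3, total = 60+4 = 64
p=3,k=4: not 3>4, total = 64+4 = 68
p=3,k=5: not 3>5, total = 68+4 = 72
p=3,k=6: not 3>6, total = 72+4 = 76
p=3,k=7: not 3>7, total = 76+4 = 80
p=4,k=3: 4>3, total = 80+1 = 81
p=4,k=4: not 4>4, total = 81+4 = 85
p=4,k=5: not 4>5, total = 85+4 = 89
p=4,k=6: not 4>6, total = 89+4 = 93
p=4,k=7: not 4>7, total = 93+4 = 97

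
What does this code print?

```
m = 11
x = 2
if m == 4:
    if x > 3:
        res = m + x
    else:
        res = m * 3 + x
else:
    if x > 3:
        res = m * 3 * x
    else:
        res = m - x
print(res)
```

m=11, x=2
m == 4 is False; x > 3 is False
→ res = m - x = 9

9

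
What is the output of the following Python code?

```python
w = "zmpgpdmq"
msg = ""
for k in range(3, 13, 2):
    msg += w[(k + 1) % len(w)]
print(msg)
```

k=3: add w[4]='p' → 'p'
k=5: add w[6]='m' → 'pm'
k=7: add w[0]='z' → 'pmz'
k=9: add w[2]='p' → 'pmzp'
k=11: add w[4]='p' → 'pmzpp'

pmzpp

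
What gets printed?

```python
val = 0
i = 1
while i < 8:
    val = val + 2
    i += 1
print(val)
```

i=1: val = 0+2 = 2
i=2: val = 2+2 = 4
i=3: val = 4+2 = 6
i=4: val = 6+2 = 8
i=5: val = 8+2 = 10
i=6: val = 10+2 = 12
i=7: val = 12+2 = 14

14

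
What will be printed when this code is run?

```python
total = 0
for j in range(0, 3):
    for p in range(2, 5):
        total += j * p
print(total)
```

j=0,p=2: total = 0+0 = 0
j=0,p=3: total = 0+0 = 0
j=0,p=4: total = 0+0 = 0
j=1,p=2: total = 0+2 = 2
j=1,p=3: total = 2+3 = 5
j=1,p=4: total = 5+4 = 9
j=2,p=2: total = 9+4 = 13
j=2,p=3: total = 13+6 = 19
j=2,p=4: total = 19+8 = 27

27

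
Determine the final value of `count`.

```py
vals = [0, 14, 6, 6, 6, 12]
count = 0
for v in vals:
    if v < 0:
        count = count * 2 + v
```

0

v=0: not <0
v=14: not <0
v=6: not <0
v=6: not <0
v=6: not <0
v=12: not <0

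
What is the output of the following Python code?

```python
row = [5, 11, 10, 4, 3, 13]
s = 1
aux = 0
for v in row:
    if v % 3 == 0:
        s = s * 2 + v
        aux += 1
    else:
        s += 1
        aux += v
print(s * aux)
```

v=5: not %3==0, s = 1+1 = 2; aux=5
v=11: not %3==0, s = 2+1 = 3; aux=16
v=10: not %3==0, s = 3+1 = 4; aux=26
v=4: not %3==0, s = 4+1 = 5; aux=30
v=3: %3==0, s = 5*2+3 = 13; aux=31
v=13: not %3==0, s = 13+1 = 14; aux=44
s*aux = 14*44 = 616

616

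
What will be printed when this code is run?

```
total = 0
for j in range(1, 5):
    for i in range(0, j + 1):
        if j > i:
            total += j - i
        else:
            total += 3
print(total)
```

j=1,i=0: 1>0, total = 0+1 = 1
j=1,i=1: not 1>1, total = 1+3 = 4
j=2,i=0: 2>0, total = 4+2 = 6
j=2,i=1: 2>1, total = 6+1 = 7
j=2,i=2: not 2>2, total = 7+3 = 10
j=3,i=0: 3>0, total = 10+3 = 13
j=3,i=1: 3>1, total = 13+2 = 15
j=3,i=2: 3>2, total = 15+1 = 16
j=3,i=3: not 3>3, total = 16+3 = 19
j=4,i=0: 4>0, total = 19+4 = 23
j=4,i=1: 4>1, total = 23+3 = 26
j=4,i=2: 4>2, total = 26+2 = 28
j=4,i=3: 4>3, total = 28+1 = 29
j=4,i=4: not 4>4, total = 29+3 = 32

32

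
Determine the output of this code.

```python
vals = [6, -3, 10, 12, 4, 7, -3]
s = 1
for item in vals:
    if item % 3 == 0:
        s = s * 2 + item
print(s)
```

item=6: %3==0, s = 1*2+6 = 8
item=-3: %3==0, s = 8*2+(-3) = 13
item=10: not %3==0
item=12: %3==0, s = 13*2+12 = 38
item=4: not %3==0
item=7: not %3==0
item=-3: %3==0, s = 38*2+(-3) = 73

73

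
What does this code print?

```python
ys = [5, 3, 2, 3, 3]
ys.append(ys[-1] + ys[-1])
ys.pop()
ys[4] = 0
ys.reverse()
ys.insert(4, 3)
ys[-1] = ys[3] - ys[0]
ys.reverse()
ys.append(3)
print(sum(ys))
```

17

append ys[-1]+ys[-1] = 3+3 = 6 → [5, 3, 2, 3, 3, 6]
pop() removes 6 → [5, 3, 2, 3, 3]
ys[4] = 0 → [5, 3, 2, 3, 0]
reverse → [0, 3, 2, 3, 5]
insert 3 at 4 → [0, 3, 2, 3, 3, 5]
ys[-1] = ys[3]-ys[0] = 3-0 = 3 → [0, 3, 2, 3, 3, 3]
reverse → [3, 3, 3, 2, 3, 0]
append 3 → [3, 3, 3, 2, 3, 0, 3]
sum = 17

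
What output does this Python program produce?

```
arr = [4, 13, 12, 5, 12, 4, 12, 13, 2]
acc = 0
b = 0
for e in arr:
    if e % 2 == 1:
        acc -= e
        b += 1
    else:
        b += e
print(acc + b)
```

e=4: not odd; b=4
e=13: odd, acc = 0-13 = -13; b=5
e=12: not odd; b=17
e=5: odd, acc = (-13)-5 = -18; b=18
e=12: not odd; b=30
e=4: not odd; b=34
e=12: not odd; b=46
e=13: odd, acc = (-18)-13 = -31; b=47
e=2: not odd; b=49
acc+b = (-31)+49 = 18

18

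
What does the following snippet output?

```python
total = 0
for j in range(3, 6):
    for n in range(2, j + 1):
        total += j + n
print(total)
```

66

j=3,n=2: total = 0+5 = 5
j=3,n=3: total = 5+6 = 11
j=4,n=2: total = 11+6 = 17
j=4,n=3: total = 17+7 = 24
j=4,n=4: total = 24+8 = 32
j=5,n=2: total = 32+7 = 39
j=5,n=3: total = 39+8 = 47
j=5,n=4: total = 47+9 = 56
j=5,n=5: total = 56+10 = 66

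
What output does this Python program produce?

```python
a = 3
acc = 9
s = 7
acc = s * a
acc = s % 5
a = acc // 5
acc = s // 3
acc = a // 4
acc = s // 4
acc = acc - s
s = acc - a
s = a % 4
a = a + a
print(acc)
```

-6

acc = 7*3 = 21
acc = 7%5 = 2
a = 2//5 = 0
acc = 7//3 = 2
acc = 0//4 = 0
acc = 7//4 = 1
acc = 1-7 = -6
s = (-6)-0 = -6
s = 0%4 = 0
a = 0+0 = 0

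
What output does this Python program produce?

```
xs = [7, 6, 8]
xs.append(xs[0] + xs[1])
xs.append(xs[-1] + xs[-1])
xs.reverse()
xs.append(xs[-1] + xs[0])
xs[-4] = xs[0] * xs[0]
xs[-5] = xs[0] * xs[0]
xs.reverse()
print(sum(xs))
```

append xs[0]+xs[1] = 7+6 = 13 → [7, 6, 8, 13]
append xs[-1]+xs[-1] = 13+13 = 26 → [7, 6, 8, 13, 26]
reverse → [26, 13, 8, 6, 7]
append xs[-1]+xs[0] = 7+26 = 33 → [26, 13, 8, 6, 7, 33]
xs[-4] = xs[0]*xs[0] = 26*26 = 676 → [26, 13, 676, 6, 7, 33]
xs[-5] = xs[0]*xs[0] = 26*26 = 676 → [26, 676, 676, 6, 7, 33]
reverse → [33, 7, 6, 676, 676, 26]
sum = 1424

1424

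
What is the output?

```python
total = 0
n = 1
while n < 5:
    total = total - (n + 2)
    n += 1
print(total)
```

n=1: total = 0-3 = -3
n=2: total = (-3)-4 = -7
n=3: total = (-7)-5 = -12
n=4: total = (-12)-6 = -18

-18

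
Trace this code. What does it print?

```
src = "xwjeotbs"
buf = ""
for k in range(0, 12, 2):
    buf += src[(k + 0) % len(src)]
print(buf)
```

xjobxj

k=0: add src[0]='x' → 'x'
k=2: add src[2]='j' → 'xj'
k=4: add src[4]='o' → 'xjo'
k=6: add src[6]='b' → 'xjob'
k=8: add src[0]='x' → 'xjobx'
k=10: add src[2]='j' → 'xjobxj'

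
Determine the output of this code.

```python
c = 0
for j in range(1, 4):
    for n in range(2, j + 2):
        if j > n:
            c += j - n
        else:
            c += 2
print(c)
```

j=1,n=2: not 1>2, c = 0+2 = 2
j=2,n=2: not 2>2, c = 2+2 = 4
j=2,n=3: not 2>3, c = 4+2 = 6
j=3,n=2: 3>2, c = 6+1 = 7
j=3,n=3: not 3>3, c = 7+2 = 9
j=3,n=4: not 3>4, c = 9+2 = 11

11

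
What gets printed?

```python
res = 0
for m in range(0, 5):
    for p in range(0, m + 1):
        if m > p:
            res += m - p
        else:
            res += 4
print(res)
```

m=0,p=0: not 0>0, res = 0+4 = 4
m=1,p=0: 1>0, res = 4+1 = 5
m=1,p=1: not 1>1, res = 5+4 = 9
m=2,p=0: 2>0, res = 9+2 = 11
m=2,p=1: 2>1, res = 11+1 = 12
m=2,p=2: not 2>2, res = 12+4 = 16
m=3,p=0: 3>0, res = 16+3 = 19
m=3,p=1: 3>1, res = 19+2 = 21
m=3,p=2: 3>2, res = 21+1 = 22
m=3,p=3: not 3>3, res = 22+4 = 26
m=4,p=0: 4>0, res = 26+4 = 30
m=4,p=1: 4>1, res = 30+3 = 33
m=4,p=2: 4>2, res = 33+2 = 35
m=4,p=3: 4>3, res = 35+1 = 36
m=4,p=4: not 4>4, res = 36+4 = 40

40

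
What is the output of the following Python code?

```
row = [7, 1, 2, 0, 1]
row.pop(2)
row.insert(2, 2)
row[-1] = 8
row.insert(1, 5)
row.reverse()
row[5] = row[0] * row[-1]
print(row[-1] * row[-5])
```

0

pop(2) removes 2 → [7, 1, 0, 1]
insert 2 at 2 → [7, 1, 2, 0, 1]
row[-1] = 8 → [7, 1, 2, 0, 8]
insert 5 at 1 → [7, 5, 1, 2, 0, 8]
reverse → [8, 0, 2, 1, 5, 7]
row[5] = row[0]*row[-1] = 8*7 = 56 → [8, 0, 2, 1, 5, 56]
row[-1]*row[-5] = 56*0 = 0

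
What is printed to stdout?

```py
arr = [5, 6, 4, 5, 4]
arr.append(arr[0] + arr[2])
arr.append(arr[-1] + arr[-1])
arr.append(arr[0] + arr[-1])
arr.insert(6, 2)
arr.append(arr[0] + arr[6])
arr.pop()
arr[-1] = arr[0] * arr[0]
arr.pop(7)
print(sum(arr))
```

60

append arr[0]+arr[2] = 5+4 = 9 → [5, 6, 4, 5, 4, 9]
append arr[-1]+arr[-1] = 9+9 = 18 → [5, 6, 4, 5, 4, 9, 18]
append arr[0]+arr[-1] = 5+18 = 23 → [5, 6, 4, 5, 4, 9, 18, 23]
insert 2 at 6 → [5, 6, 4, 5, 4, 9, 2, 18, 23]
append arr[0]+arr[6] = 5+2 = 7 → [5, 6, 4, 5, 4, 9, 2, 18, 23, 7]
pop() removes 7 → [5, 6, 4, 5, 4, 9, 2, 18, 23]
arr[-1] = arr[0]*arr[0] = 5*5 = 25 → [5, 6, 4, 5, 4, 9, 2, 18, 25]
pop(7) removes 18 → [5, 6, 4, 5, 4, 9, 2, 25]
sum = 60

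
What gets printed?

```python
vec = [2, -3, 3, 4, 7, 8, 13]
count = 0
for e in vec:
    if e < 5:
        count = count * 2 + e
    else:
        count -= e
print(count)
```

-14

e=2: <5, count = 0*2+2 = 2
e=-3: <5, count = 2*2+(-3) = 1
e=3: <5, count = 1*2+3 = 5
e=4: <5, count = 5*2+4 = 14
e=7: not <5, count = 14-7 = 7
e=8: not <5, count = 7-8 = -1
e=13: not <5, count = (-1)-13 = -14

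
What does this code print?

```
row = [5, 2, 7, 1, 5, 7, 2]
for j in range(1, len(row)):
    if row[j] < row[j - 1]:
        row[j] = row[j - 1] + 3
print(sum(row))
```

98

j=1: 2<5, row[1] = 5+3 = 8 → [5, 8, 7, 1, 5, 7, 2]
j=2: 7<8, row[2] = 8+3 = 11 → [5, 8, 11, 1, 5, 7, 2]
j=3: 1<11, row[3] = 11+3 = 14 → [5, 8, 11, 14, 5, 7, 2]
j=4: 5<14, row[4] = 14+3 = 17 → [5, 8, 11, 14, 17, 7, 2]
j=5: 7<17, row[5] = 17+3 = 20 → [5, 8, 11, 14, 17, 20, 2]
j=6: 2<20, row[6] = 20+3 = 23 → [5, 8, 11, 14, 17, 20, 23]
sum = 98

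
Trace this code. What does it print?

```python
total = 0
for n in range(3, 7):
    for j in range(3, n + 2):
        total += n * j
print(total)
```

309

n=3,j=3: total = 0+9 = 9
n=3,j=4: total = 9+12 = 21
n=4,j=3: total = 21+12 = 33
n=4,j=4: total = 33+16 = 49
n=4,j=5: total = 49+20 = 69
n=5,j=3: total = 69+15 = 84
n=5,j=4: total = 84+20 = 104
n=5,j=5: total = 104+25 = 129
n=5,j=6: total = 129+30 = 159
n=6,j=3: total = 159+18 = 177
n=6,j=4: total = 177+24 = 201
n=6,j=5: total = 201+30 = 231
n=6,j=6: total = 231+36 = 267
n=6,j=7: total = 267+42 = 309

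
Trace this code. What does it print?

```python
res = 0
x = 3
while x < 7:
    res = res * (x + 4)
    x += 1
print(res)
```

0

x=3: res = 0*7 = 0
x=4: res = 0*8 = 0
x=5: res = 0*9 = 0
x=6: res = 0*10 = 0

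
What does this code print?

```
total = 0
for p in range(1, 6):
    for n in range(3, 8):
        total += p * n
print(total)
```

p=1,n=3: total = 0+3 = 3
p=1,n=4: total = 3+4 = 7
p=1,n=5: total = 7+5 = 12
p=1,n=6: total = 12+6 = 18
p=1,n=7: total = 18+7 = 25
p=2,n=3: total = 25+6 = 31
p=2,n=4: total = 31+8 = 39
p=2,n=5: total = 39+10 = 49
p=2,n=6: total = 49+12 = 61
p=2,n=7: total = 61+14 = 75
p=3,n=3: total = 75+9 = 84
p=3,n=4: total = 84+12 = 96
p=3,n=5: total = 96+15 = 111
p=3,n=6: total = 111+18 = 129
p=3,n=7: total = 129+21 = 150
p=4,n=3: total = 150+12 = 162
p=4,n=4: total = 162+16 = 178
p=4,n=5: total = 178+20 = 198
p=4,n=6: total = 198+24 = 222
p=4,n=7: total = 222+28 = 250
p=5,n=3: total = 250+15 = 265
p=5,n=4: total = 265+20 = 285
p=5,n=5: total = 285+25 = 310
p=5,n=6: total = 310+30 = 340
p=5,n=7: total = 340+35 = 375

375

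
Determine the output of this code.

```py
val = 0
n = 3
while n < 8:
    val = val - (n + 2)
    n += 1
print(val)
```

n=3: val = 0-5 = -5
n=4: val = (-5)-6 = -11
n=5: val = (-11)-7 = -18
n=6: val = (-18)-8 = -26
n=7: val = (-26)-9 = -35

-35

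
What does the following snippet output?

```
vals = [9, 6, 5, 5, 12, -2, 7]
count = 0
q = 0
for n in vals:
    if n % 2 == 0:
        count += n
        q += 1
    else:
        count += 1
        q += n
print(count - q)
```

n=9: not even, count = 0+1 = 1; q=9
n=6: even, count = 1+6 = 7; q=10
n=5: not even, count = 7+1 = 8; q=15
n=5: not even, count = 8+1 = 9; q=20
n=12: even, count = 9+12 = 21; q=21
n=-2: even, count = 21+(-2) = 19; q=22
n=7: not even, count = 19+1 = 20; q=29
count-q = 20-29 = -9

-9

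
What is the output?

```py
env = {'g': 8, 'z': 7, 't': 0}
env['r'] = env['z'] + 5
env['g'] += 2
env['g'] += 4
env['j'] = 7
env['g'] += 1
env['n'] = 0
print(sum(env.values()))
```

env['r'] = env['z']+5 = 12 → {'g': 8, 'z': 7, 't': 0, 'r': 12}
env['g'] = 8+2 = 10 → {'g': 10, 'z': 7, 't': 0, 'r': 12}
env['g'] = 10+4 = 14 → {'g': 14, 'z': 7, 't': 0, 'r': 12}
env['j'] = 7 → {'g': 14, 'z': 7, 't': 0, 'r': 12, 'j': 7}
env['g'] = 14+1 = 15 → {'g': 15, 'z': 7, 't': 0, 'r': 12, 'j': 7}
env['n'] = 0 → {'g': 15, 'z': 7, 't': 0, 'r': 12, 'j': 7, 'n': 0}
sum of values = 41

41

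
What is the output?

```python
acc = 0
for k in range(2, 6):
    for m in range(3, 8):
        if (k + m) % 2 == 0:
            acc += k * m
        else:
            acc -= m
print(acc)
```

k=2,m=3: odd sum, acc = 0-3 = -3
k=2,m=4: even sum, acc = (-3)+8 = 5
k=2,m=5: odd sum, acc = 5-5 = 0
k=2,m=6: even sum, acc = 0+12 = 12
k=2,m=7: odd sum, acc = 12-7 = 5
k=3,m=3: even sum, acc = 5+9 = 14
k=3,m=4: odd sum, acc = 14-4 = 10
k=3,m=5: even sum, acc = 10+15 = 25
k=3,m=6: odd sum, acc = 25-6 = 19
k=3,m=7: even sum, acc = 19+21 = 40
k=4,m=3: odd sum, acc = 40-3 = 37
k=4,m=4: even sum, acc = 37+16 = 53
k=4,m=5: odd sum, acc = 53-5 = 48
k=4,m=6: even sum, acc = 48+24 = 72
k=4,m=7: odd sum, acc = 72-7 = 65
k=5,m=3: even sum, acc = 65+15 = 80
k=5,m=4: odd sum, acc = 80-4 = 76
k=5,m=5: even sum, acc = 76+25 = 101
k=5,m=6: odd sum, acc = 101-6 = 95
k=5,m=7: even sum, acc = 95+35 = 130

130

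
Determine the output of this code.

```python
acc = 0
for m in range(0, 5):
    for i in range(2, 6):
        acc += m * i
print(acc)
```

m=0,i=2: acc = 0+0 = 0
m=0,i=3: acc = 0+0 = 0
m=0,i=4: acc = 0+0 = 0
m=0,i=5: acc = 0+0 = 0
m=1,i=2: acc = 0+2 = 2
m=1,i=3: acc = 2+3 = 5
m=1,i=4: acc = 5+4 = 9
m=1,i=5: acc = 9+5 = 14
m=2,i=2: acc = 14+4 = 18
m=2,i=3: acc = 18+6 = 24
m=2,i=4: acc = 24+8 = 32
m=2,i=5: acc = 32+10 = 42
m=3,i=2: acc = 42+6 = 48
m=3,i=3: acc = 48+9 = 57
m=3,i=4: acc = 57+12 = 69
m=3,i=5: acc = 69+15 = 84
m=4,i=2: acc = 84+8 = 92
m=4,i=3: acc = 92+12 = 104
m=4,i=4: acc = 104+16 = 120
m=4,i=5: acc = 120+20 = 140

140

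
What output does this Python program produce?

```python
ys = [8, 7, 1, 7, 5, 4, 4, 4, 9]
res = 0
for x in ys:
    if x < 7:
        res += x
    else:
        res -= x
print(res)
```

x=8: not <7, res = 0-8 = -8
x=7: not <7, res = (-8)-7 = -15
x=1: <7, res = (-15)+1 = -14
x=7: not <7, res = (-14)-7 = -21
x=5: <7, res = (-21)+5 = -16
x=4: <7, res = (-16)+4 = -12
x=4: <7, res = (-12)+4 = -8
x=4: <7, res = (-8)+4 = -4
x=9: not <7, res = (-4)-9 = -13

-13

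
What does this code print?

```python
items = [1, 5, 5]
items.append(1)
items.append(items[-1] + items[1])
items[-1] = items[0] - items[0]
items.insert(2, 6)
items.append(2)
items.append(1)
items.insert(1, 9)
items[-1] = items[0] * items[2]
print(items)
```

append 1 → [1, 5, 5, 1]
append items[-1]+items[1] = 1+5 = 6 → [1, 5, 5, 1, 6]
items[-1] = items[0]-items[0] = 1-1 = 0 → [1, 5, 5, 1, 0]
insert 6 at 2 → [1, 5, 6, 5, 1, 0]
append 2 → [1, 5, 6, 5, 1, 0, 2]
append 1 → [1, 5, 6, 5, 1, 0, 2, 1]
insert 9 at 1 → [1, 9, 5, 6, 5, 1, 0, 2, 1]
items[-1] = items[0]*items[2] = 1*5 = 5 → [1, 9, 5, 6, 5, 1, 0, 2, 5]

[1, 9, 5, 6, 5, 1, 0, 2, 5]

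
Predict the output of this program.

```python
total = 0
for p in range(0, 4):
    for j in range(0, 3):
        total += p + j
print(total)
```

30

p=0,j=0: total = 0+0 = 0
p=0,j=1: total = 0+1 = 1
p=0,j=2: total = 1+2 = 3
p=1,j=0: total = 3+1 = 4
p=1,j=1: total = 4+2 = 6
p=1,j=2: total = 6+3 = 9
p=2,j=0: total = 9+2 = 11
p=2,j=1: total = 11+3 = 14
p=2,j=2: total = 14+4 = 18
p=3,j=0: total = 18+3 = 21
p=3,j=1: total = 21+4 = 25
p=3,j=2: total = 25+5 = 30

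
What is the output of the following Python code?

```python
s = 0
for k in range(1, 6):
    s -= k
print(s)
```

k=1: s = 0-1 = -1
k=2: s = (-1)-2 = -3
k=3: s = (-3)-3 = -6
k=4: s = (-6)-4 = -10
k=5: s = (-10)-5 = -15

-15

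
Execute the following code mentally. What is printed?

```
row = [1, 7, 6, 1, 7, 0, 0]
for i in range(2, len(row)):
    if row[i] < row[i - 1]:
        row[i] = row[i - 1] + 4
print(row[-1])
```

27

i=2: 6<7, row[2] = 7+4 = 11 → [1, 7, 11, 1, 7, 0, 0]
i=3: 1<11, row[3] = 11+4 = 15 → [1, 7, 11, 15, 7, 0, 0]
i=4: 7<15, row[4] = 15+4 = 19 → [1, 7, 11, 15, 19, 0, 0]
i=5: 0<19, row[5] = 19+4 = 23 → [1, 7, 11, 15, 19, 23, 0]
i=6: 0<23, row[6] = 23+4 = 27 → [1, 7, 11, 15, 19, 23, 27]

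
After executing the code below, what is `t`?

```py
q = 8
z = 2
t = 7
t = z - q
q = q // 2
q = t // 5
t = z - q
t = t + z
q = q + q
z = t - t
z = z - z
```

6

t = 2-8 = -6
q = 8//2 = 4
q = (-6)//5 = -2
t = 2-(-2) = 4
t = 4+2 = 6
q = (-2)+(-2) = -4
z = 6-6 = 0
z = 0-0 = 0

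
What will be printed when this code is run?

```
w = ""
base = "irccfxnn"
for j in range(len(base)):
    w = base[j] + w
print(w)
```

j=0: prepend 'i' → 'i'
j=1: prepend 'r' → 'ri'
j=2: prepend 'c' → 'cri'
j=3: prepend 'c' → 'ccri'
j=4: prepend 'f' → 'fccri'
j=5: prepend 'x' → 'xfccri'
j=6: prepend 'n' → 'nxfccri'
j=7: prepend 'n' → 'nnxfccri'

nnxfccri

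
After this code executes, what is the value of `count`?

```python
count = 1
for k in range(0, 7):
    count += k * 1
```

22

k=0: count = 1+0*1 = 1
k=1: count = 1+1*1 = 2
k=2: count = 2+2*1 = 4
k=3: count = 4+3*1 = 7
k=4: count = 7+4*1 = 11
k=5: count = 11+5*1 = 16
k=6: count = 16+6*1 = 22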